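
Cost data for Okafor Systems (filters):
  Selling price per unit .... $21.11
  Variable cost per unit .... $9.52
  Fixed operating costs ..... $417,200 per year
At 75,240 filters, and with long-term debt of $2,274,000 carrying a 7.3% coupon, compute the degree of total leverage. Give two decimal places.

Total contribution margin = 75,240 × $11.59 = $872,031.60.
Subtracting fixed costs: EBIT = $872,031.60 − $417,200 = $454,831.60. Interest = $166,002.00.
DOL = $872,031.60 ÷ $454,831.60 = 1.9173; DFL = $454,831.60 ÷ $288,829.60 = 1.5747.
Combined leverage = 1.9173 × 1.5747 = 3.0192.

3.02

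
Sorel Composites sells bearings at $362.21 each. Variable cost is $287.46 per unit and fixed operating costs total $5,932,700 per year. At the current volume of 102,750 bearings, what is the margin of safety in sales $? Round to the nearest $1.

$8,469,475

Each unit contributes $362.21 − $287.46 = $74.75. Break-even units = $5,932,700 ÷ $74.75 = 79,367.22; break-even revenue = 79,367.22 × $362.21 = $28,747,602.23.
Current sales = 102,750 × $362.21 = $37,217,077.50.
Margin of safety = $37,217,077.50 − $28,747,602.23 = $8,469,475.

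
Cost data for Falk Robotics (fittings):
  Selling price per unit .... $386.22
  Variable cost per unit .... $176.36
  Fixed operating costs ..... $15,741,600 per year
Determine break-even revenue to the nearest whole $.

$28,970,365

Contribution margin per unit = $386.22 − $176.36 = $209.86, a CM ratio of $209.86 ÷ $386.22 = 0.5434.
Break-even sales = FC ÷ CM ratio = $15,741,600 × $386.22 / $209.86 = $28,970,365.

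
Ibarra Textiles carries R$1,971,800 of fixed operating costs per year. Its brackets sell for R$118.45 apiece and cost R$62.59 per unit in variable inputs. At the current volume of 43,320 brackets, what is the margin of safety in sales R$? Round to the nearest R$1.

R$950,092

Unit CM = price − variable cost = R$118.45 − R$62.59 = R$55.86. Break-even units = R$1,971,800 ÷ R$55.86 = 35,298.96; break-even revenue = 35,298.96 × R$118.45 = R$4,181,162.01.
Actual sales revenue = 43,320 × R$118.45 = R$5,131,254.00.
Margin of safety = R$5,131,254.00 − R$4,181,162.01 = R$950,092.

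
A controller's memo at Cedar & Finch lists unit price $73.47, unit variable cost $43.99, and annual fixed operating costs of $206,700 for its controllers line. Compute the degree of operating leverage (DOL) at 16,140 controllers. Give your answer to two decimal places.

1.77

At 16,140 units, contribution = 16,140 × $29.48 = $475,807.20.
Operating income = contribution − fixed costs = $475,807.20 − $206,700 = $269,107.20.
So DOL = total CM / EBIT = $475,807.20 / $269,107.20 = 1.7681.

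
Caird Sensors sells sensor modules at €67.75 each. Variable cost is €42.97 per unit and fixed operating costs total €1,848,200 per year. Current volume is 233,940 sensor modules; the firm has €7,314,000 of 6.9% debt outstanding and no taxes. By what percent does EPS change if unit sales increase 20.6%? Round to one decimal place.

+34.7%

At 233,940 units, contribution = 233,940 × €24.78 = €5,797,033.20.
EBIT = €5,797,033.20 − €1,848,200 = €3,948,833.20.
Interest = €504,666.00, so EBIT − I = €3,444,167.20.
DCL = total CM / (EBIT − I) = €5,797,033.20 / €3,444,167.20 = 1.6831.
EPS therefore changes by 1.6831 × (+20.6%) = +34.7%.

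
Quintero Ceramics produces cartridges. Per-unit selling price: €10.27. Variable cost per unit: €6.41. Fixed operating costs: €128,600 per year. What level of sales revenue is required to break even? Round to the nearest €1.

CM per unit = €10.27 − €6.41 = €3.86; CM ratio = €3.86 / €10.27 = 0.3759.
Break-even sales = FC ÷ CM ratio = €128,600 × €10.27 / €3.86 = €342,156.

€342,156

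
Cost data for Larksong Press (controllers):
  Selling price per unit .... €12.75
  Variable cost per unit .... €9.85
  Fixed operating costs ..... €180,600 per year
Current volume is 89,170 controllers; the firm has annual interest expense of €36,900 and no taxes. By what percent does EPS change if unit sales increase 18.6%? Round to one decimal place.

At 89,170 units, contribution = 89,170 × €2.90 = €258,593.00.
Subtracting fixed costs: EBIT = €258,593.00 − €180,600 = €77,993.00.
After interest of €36,900.00, pre-tax earnings = €41,093.00.
Degree of combined leverage = contribution ÷ (EBIT − I) = €258,593.00 ÷ €41,093.00 = 6.2929.
%ΔEPS = DCL × %ΔSales = 6.2929 × +18.6% = +117.0%.

+117.0%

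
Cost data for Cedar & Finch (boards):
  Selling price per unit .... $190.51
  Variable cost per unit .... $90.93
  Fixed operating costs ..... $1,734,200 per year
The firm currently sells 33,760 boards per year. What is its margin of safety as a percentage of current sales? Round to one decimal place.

Unit CM = price − variable cost = $190.51 − $90.93 = $99.58. Break-even units = $1,734,200 ÷ $99.58 = 17,415.14; break-even revenue = 17,415.14 × $190.51 = $3,317,759.01.
Actual sales revenue = 33,760 × $190.51 = $6,431,617.60.
Margin of safety = ($6,431,617.60 − $3,317,759.01) ÷ $6,431,617.60 = 48.4%.

48.4%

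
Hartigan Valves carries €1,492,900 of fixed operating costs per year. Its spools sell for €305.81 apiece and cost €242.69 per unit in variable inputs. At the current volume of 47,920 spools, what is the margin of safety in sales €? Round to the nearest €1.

Each unit contributes €305.81 − €242.69 = €63.12. Break-even units = €1,492,900 ÷ €63.12 = 23,651.77; break-even revenue = 23,651.77 × €305.81 = €7,232,949.13.
Actual sales revenue = 47,920 × €305.81 = €14,654,415.20.
Margin of safety = €14,654,415.20 − €7,232,949.13 = €7,421,466.

€7,421,466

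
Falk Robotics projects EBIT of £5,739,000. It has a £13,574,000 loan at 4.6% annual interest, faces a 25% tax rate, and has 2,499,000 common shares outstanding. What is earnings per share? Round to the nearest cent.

£1.53

Interest = £624,404.00, so EBT = £5,739,000 − £624,404.00 = £5,114,596.00.
After tax at 25%: net income = £5,114,596.00 × 0.75 = £3,835,947.00.
EPS = £3,835,947.00 ÷ 2,499,000 = £1.53.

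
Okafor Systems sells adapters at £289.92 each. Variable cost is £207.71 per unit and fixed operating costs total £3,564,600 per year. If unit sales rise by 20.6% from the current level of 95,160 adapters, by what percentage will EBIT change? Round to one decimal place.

+37.8%

At 95,160 units, contribution = 95,160 × £82.21 = £7,823,103.60.
Operating income = contribution − fixed costs = £7,823,103.60 − £3,564,600 = £4,258,503.60.
DOL = contribution ÷ EBIT = £7,823,103.60 ÷ £4,258,503.60 = 1.8371.
%ΔEBIT = DOL × %ΔSales = 1.8371 × +20.6% = +37.8%.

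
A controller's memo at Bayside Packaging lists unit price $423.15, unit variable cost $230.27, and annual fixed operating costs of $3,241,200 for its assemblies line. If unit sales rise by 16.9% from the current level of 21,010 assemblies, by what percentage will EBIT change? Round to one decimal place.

+84.4%

Contribution at this volume is 21,010 × $192.88 = $4,052,408.80.
Operating income = contribution − fixed costs = $4,052,408.80 − $3,241,200 = $811,208.80.
DOL = contribution ÷ EBIT = $4,052,408.80 ÷ $811,208.80 = 4.9955.
Operating income changes by 4.9955 × +16.9% = +84.4%.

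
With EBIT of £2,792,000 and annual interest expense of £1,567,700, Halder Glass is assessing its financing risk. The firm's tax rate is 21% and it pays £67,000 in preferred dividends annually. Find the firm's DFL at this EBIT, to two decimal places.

Annual interest charges come to £1,567,700.00.
Preferred dividends grossed up pre-tax: £67,000 / (1 − 0.21) = £84,810.13.
DFL = EBIT ÷ [EBIT − I − D_p/(1−t)] = £2,792,000 ÷ [£2,792,000 − £1,567,700.00 − £84,810.13] = £2,792,000 ÷ £1,139,489.87 = 2.4502.

2.45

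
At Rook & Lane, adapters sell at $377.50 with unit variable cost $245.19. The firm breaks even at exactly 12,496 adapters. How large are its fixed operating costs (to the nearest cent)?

$1,653,345.76

Each unit contributes $377.50 − $245.19 = $132.31.
Fixed costs = break-even units × CM = 12,496 × $132.31 = $1,653,345.76.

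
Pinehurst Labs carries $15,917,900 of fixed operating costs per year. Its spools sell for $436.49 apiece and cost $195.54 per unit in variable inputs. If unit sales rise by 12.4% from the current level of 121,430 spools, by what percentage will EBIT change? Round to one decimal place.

At 121,430 units, contribution = 121,430 × $240.95 = $29,258,558.50.
Subtracting fixed costs: EBIT = $29,258,558.50 − $15,917,900 = $13,340,658.50.
DOL = contribution ÷ EBIT = $29,258,558.50 ÷ $13,340,658.50 = 2.1932.
%ΔEBIT = DOL × %ΔSales = 2.1932 × +12.4% = +27.2%.

+27.2%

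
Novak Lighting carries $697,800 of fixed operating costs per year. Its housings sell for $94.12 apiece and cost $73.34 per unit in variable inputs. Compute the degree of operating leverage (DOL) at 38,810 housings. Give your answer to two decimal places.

Contribution at this volume is 38,810 × $20.78 = $806,471.80.
EBIT = $806,471.80 − $697,800 = $108,671.80.
DOL = contribution ÷ EBIT = $806,471.80 ÷ $108,671.80 = 7.4212.

7.42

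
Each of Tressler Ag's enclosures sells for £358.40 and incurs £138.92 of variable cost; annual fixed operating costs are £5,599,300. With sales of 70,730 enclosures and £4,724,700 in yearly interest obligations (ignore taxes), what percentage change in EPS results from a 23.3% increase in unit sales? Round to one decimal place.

+69.6%

Contribution at this volume is 70,730 × £219.48 = £15,523,820.40.
Operating income = contribution − fixed costs = £15,523,820.40 − £5,599,300 = £9,924,520.40.
Interest = £4,724,700.00, so EBIT − I = £5,199,820.40.
DCL = total CM / (EBIT − I) = £15,523,820.40 / £5,199,820.40 = 2.9855.
%ΔEPS = DCL × %ΔSales = 2.9855 × +23.3% = +69.6%.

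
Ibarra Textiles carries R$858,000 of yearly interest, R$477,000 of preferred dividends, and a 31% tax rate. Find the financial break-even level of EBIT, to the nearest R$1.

Preferred dividends are paid after tax, so their pre-tax equivalent is R$477,000 ÷ (1 − 0.31) = R$691,304.35.
Financial break-even EBIT = interest + D_p ÷ (1 − t) = R$858,000 + R$691,304.35 = R$1,549,304.35.

R$1,549,304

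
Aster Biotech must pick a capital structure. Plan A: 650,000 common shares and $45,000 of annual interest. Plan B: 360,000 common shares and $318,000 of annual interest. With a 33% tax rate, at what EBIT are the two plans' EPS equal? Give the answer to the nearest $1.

$656,897

Set EPS_A = EPS_B: (EBIT − $45,000)(1 − 0.33) ÷ 650,000 = (EBIT − $318,000)(1 − 0.33) ÷ 360,000.
Cancelling (1 − t) and cross-multiplying: 360,000·(EBIT − 45,000) = 650,000·(EBIT − 318,000).
EBIT × (650,000 − 360,000) = 318,000 × 650,000 − 45,000 × 360,000 = 190,500,000,000, so EBIT = 190,500,000,000 ÷ 290,000 = 656,896.55.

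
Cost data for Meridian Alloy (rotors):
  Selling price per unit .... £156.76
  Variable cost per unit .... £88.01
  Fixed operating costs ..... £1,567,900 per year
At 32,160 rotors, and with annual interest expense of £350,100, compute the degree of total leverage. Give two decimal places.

7.55

Contribution at this volume is 32,160 × £68.75 = £2,211,000.00.
Subtracting fixed costs: EBIT = £2,211,000.00 − £1,567,900 = £643,100.00. Interest = £350,100.00, so EBIT − I = £293,000.00.
Degree of total leverage = total CM / (EBIT − interest) = £2,211,000.00 / £293,000.00 = 7.5461.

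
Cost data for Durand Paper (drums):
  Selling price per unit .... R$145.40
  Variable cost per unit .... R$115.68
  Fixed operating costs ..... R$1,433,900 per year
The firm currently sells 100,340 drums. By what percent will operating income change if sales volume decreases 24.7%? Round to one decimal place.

-47.6%

Contribution at this volume is 100,340 × R$29.72 = R$2,982,104.80.
Subtracting fixed costs: EBIT = R$2,982,104.80 − R$1,433,900 = R$1,548,204.80.
DOL = contribution ÷ EBIT = R$2,982,104.80 ÷ R$1,548,204.80 = 1.9262.
Operating income changes by 1.9262 × -24.7% = -47.6%.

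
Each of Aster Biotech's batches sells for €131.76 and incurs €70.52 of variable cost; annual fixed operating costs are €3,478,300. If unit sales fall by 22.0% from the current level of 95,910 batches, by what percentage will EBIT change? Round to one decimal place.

Contribution at this volume is 95,910 × €61.24 = €5,873,528.40.
Operating income = contribution − fixed costs = €5,873,528.40 − €3,478,300 = €2,395,228.40.
DOL = contribution ÷ EBIT = €5,873,528.40 ÷ €2,395,228.40 = 2.4522.
So EBIT moves 2.4522 × (-22.0%) = -53.9%.

-53.9%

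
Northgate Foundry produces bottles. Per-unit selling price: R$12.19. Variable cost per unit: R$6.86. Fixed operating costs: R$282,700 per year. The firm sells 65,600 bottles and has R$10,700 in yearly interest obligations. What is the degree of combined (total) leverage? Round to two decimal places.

At 65,600 units, contribution = 65,600 × R$5.33 = R$349,648.00.
EBIT = R$349,648.00 − R$282,700 = R$66,948.00. Interest = R$10,700.00.
DOL = R$349,648.00 ÷ R$66,948.00 = 5.2227; DFL = R$66,948.00 ÷ R$56,248.00 = 1.1902.
Combined leverage = 5.2227 × 1.1902 = 6.2161.

6.22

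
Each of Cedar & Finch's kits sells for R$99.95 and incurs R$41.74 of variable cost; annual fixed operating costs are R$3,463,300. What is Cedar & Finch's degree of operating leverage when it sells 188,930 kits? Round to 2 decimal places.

1.46

At 188,930 units, contribution = 188,930 × R$58.21 = R$10,997,615.30.
Subtracting fixed costs: EBIT = R$10,997,615.30 − R$3,463,300 = R$7,534,315.30.
Degree of operating leverage = R$10,997,615.30 / R$7,534,315.30 = 1.4597.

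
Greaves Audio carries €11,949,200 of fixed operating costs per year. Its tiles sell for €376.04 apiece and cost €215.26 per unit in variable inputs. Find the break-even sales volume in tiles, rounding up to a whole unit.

Unit CM = price − variable cost = €376.04 − €215.26 = €160.78.
Units to break even: €11,949,200 ÷ €160.78 = 74,320.19, rounded up to 74,321.

74,321 tiles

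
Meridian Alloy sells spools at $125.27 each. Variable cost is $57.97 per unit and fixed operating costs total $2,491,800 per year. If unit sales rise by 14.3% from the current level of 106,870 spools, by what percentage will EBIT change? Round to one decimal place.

Contribution at this volume is 106,870 × $67.30 = $7,192,351.00.
EBIT = $7,192,351.00 − $2,491,800 = $4,700,551.00.
DOL = contribution ÷ EBIT = $7,192,351.00 ÷ $4,700,551.00 = 1.5301.
Operating income changes by 1.5301 × +14.3% = +21.9%.

+21.9%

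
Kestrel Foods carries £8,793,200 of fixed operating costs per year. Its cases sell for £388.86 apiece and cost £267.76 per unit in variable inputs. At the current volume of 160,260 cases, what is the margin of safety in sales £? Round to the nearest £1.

Unit CM = price − variable cost = £388.86 − £267.76 = £121.10. Break-even units = £8,793,200 ÷ £121.10 = 72,611.07; break-even revenue = 72,611.07 × £388.86 = £28,235,538.83.
Current sales = 160,260 × £388.86 = £62,318,703.60.
Margin of safety = £62,318,703.60 − £28,235,538.83 = £34,083,165.

£34,083,165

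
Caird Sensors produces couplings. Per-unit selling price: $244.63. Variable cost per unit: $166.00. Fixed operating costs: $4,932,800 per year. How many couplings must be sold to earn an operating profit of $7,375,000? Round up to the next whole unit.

156,529 couplings

Each unit contributes $244.63 − $166.00 = $78.63.
Required volume = (fixed costs + target profit) ÷ CM = ($4,932,800 + $7,375,000) ÷ $78.63 = 156,528.04, so 156,529 couplings.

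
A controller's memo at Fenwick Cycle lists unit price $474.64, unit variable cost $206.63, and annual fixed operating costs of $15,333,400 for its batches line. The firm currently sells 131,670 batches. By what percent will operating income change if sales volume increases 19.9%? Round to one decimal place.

+35.2%

At 131,670 units, contribution = 131,670 × $268.01 = $35,288,876.70.
EBIT = $35,288,876.70 − $15,333,400 = $19,955,476.70.
DOL = contribution ÷ EBIT = $35,288,876.70 ÷ $19,955,476.70 = 1.7684.
%ΔEBIT = DOL × %ΔSales = 1.7684 × +19.9% = +35.2%.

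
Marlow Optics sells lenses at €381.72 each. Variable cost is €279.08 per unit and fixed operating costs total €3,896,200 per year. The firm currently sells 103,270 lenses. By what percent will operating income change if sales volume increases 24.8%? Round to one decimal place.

+39.2%

Total contribution margin = 103,270 × €102.64 = €10,599,632.80.
Subtracting fixed costs: EBIT = €10,599,632.80 − €3,896,200 = €6,703,432.80.
So DOL = total CM / EBIT = €10,599,632.80 / €6,703,432.80 = 1.5812.
Operating income changes by 1.5812 × +24.8% = +39.2%.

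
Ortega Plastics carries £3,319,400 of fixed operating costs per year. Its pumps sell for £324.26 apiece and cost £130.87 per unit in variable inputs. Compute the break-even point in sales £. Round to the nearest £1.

CM per unit = £324.26 − £130.87 = £193.39; CM ratio = £193.39 / £324.26 = 0.5964.
Break-even revenue = fixed costs × price ÷ CM = £3,319,400 × £324.26 ÷ £193.39 = £5,565,689.

£5,565,689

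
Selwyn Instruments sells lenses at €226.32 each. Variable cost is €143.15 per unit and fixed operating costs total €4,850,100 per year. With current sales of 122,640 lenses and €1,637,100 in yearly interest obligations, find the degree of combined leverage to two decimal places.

2.75

Total contribution margin = 122,640 × €83.17 = €10,199,968.80.
Operating income = contribution − fixed costs = €10,199,968.80 − €4,850,100 = €5,349,868.80. Interest = €1,637,100.00.
DOL = €10,199,968.80 ÷ €5,349,868.80 = 1.9066; DFL = €5,349,868.80 ÷ €3,712,768.80 = 1.4409.
DCL = DOL × DFL = 1.9066 × 1.4409 = 2.7472.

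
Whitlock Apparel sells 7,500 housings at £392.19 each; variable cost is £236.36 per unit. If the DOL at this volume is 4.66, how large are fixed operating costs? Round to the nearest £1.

At 7,500 units, contribution = 7,500 × £155.83 = £1,168,725.00.
DOL = contribution / EBIT, so EBIT = £1,168,725.00 / 4.66 = £250,799.36.
Fixed costs = CM − EBIT = £1,168,725.00 − £250,799.36 = £917,926.

£917,926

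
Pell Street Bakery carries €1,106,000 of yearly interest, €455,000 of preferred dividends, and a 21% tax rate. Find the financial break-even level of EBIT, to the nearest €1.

Preferred dividends are paid after tax, so their pre-tax equivalent is €455,000 ÷ (1 − 0.21) = €575,949.37.
Financial break-even EBIT = interest + D_p ÷ (1 − t) = €1,106,000 + €575,949.37 = €1,681,949.37.

€1,681,949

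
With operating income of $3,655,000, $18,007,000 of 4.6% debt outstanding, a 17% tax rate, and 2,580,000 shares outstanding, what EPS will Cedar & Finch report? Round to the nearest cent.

$0.91

Interest = $828,322.00, so EBT = $3,655,000 − $828,322.00 = $2,826,678.00.
Net income = $2,826,678.00 × (1 − 0.17) = $2,346,142.74.
EPS = $2,346,142.74 ÷ 2,580,000 = $0.91.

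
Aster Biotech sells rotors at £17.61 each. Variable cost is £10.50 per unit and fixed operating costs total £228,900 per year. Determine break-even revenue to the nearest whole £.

CM per unit = £17.61 − £10.50 = £7.11; CM ratio = £7.11 / £17.61 = 0.4037.
Break-even revenue = fixed costs × price ÷ CM = £228,900 × £17.61 ÷ £7.11 = £566,938.

£566,938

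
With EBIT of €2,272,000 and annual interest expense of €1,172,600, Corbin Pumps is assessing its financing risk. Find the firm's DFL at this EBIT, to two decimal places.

2.07

Interest = €1,172,600.00.
Degree of financial leverage = EBIT / (EBIT − interest) = €2,272,000 / €1,099,400.00 = 2.0666.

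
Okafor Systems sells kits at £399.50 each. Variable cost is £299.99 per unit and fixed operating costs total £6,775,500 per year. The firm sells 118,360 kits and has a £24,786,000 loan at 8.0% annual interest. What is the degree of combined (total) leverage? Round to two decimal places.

At 118,360 units, contribution = 118,360 × £99.51 = £11,778,003.60.
EBIT = £11,778,003.60 − £6,775,500 = £5,002,503.60. Interest = £1,982,880.00, so EBIT − I = £3,019,623.60.
DCL = contribution ÷ (EBIT − I) = £11,778,003.60 ÷ £3,019,623.60 = 3.9005.

3.90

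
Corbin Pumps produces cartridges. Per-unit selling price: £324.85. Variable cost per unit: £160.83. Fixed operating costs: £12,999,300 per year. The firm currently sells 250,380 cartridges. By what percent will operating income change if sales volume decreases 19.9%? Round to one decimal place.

-29.1%

Contribution at this volume is 250,380 × £164.02 = £41,067,327.60.
Subtracting fixed costs: EBIT = £41,067,327.60 − £12,999,300 = £28,068,027.60.
Degree of operating leverage = £41,067,327.60 / £28,068,027.60 = 1.4631.
%ΔEBIT = DOL × %ΔSales = 1.4631 × -19.9% = -29.1%.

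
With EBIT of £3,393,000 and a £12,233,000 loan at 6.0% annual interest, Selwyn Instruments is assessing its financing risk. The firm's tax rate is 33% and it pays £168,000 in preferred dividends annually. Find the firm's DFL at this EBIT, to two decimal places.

Annual interest charges come to £733,980.00.
Pre-tax preferred-dividend burden = £168,000 ÷ (1 − 0.33) = £250,746.27.
DFL = EBIT ÷ [EBIT − I − D_p/(1−t)] = £3,393,000 ÷ [£3,393,000 − £733,980.00 − £250,746.27] = £3,393,000 ÷ £2,408,273.73 = 1.4089.

1.41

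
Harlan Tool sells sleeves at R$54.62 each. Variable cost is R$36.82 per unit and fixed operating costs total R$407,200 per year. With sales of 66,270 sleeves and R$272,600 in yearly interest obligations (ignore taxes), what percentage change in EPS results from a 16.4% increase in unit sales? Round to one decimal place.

+38.7%

Contribution at this volume is 66,270 × R$17.80 = R$1,179,606.00.
Subtracting fixed costs: EBIT = R$1,179,606.00 − R$407,200 = R$772,406.00.
Interest = R$272,600.00, so EBIT − I = R$499,806.00.
Degree of combined leverage = contribution ÷ (EBIT − I) = R$1,179,606.00 ÷ R$499,806.00 = 2.3601.
EPS therefore changes by 2.3601 × (+16.4%) = +38.7%.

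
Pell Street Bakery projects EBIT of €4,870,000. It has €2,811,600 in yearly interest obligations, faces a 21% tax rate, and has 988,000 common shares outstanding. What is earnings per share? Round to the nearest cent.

Pre-tax income = €4,870,000 − €2,811,600.00 = €2,058,400.00.
Net income = €2,058,400.00 × (1 − 0.21) = €1,626,136.00.
Per share: €1,626,136.00 / 988,000 shares = €1.65.

€1.65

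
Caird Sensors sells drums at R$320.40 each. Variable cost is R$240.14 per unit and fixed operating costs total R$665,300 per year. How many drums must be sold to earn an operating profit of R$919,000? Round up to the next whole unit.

19,740 drums

Contribution margin per unit = R$320.40 − R$240.14 = R$80.26.
Required volume = (fixed costs + target profit) ÷ CM = (R$665,300 + R$919,000) ÷ R$80.26 = 19,739.60, so 19,740 drums.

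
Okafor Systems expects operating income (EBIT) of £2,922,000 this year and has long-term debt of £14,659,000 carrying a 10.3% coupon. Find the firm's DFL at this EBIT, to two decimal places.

Annual interest charges come to £1,509,877.00.
DFL = EBIT ÷ (EBIT − I) = £2,922,000 ÷ (£2,922,000 − £1,509,877.00) = £2,922,000 ÷ £1,412,123.00 = 2.0692.

2.07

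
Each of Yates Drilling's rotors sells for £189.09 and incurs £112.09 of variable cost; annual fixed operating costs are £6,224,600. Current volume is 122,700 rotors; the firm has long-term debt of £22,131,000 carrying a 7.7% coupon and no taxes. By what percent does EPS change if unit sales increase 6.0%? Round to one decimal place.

+37.3%

Contribution at this volume is 122,700 × £77.00 = £9,447,900.00.
EBIT = £9,447,900.00 − £6,224,600 = £3,223,300.00.
After interest of £1,704,087.00, pre-tax earnings = £1,519,213.00.
DCL = total CM / (EBIT − I) = £9,447,900.00 / £1,519,213.00 = 6.2189.
EPS therefore changes by 6.2189 × (+6.0%) = +37.3%.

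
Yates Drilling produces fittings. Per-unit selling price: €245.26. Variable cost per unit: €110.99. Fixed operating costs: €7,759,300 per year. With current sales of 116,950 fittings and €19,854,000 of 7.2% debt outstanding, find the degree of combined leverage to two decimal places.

Total contribution margin = 116,950 × €134.27 = €15,702,876.50.
Subtracting fixed costs: EBIT = €15,702,876.50 − €7,759,300 = €7,943,576.50. Interest = €1,429,488.00.
DOL = €15,702,876.50 ÷ €7,943,576.50 = 1.9768; DFL = €7,943,576.50 ÷ €6,514,088.50 = 1.2194.
DCL = DOL × DFL = 1.9768 × 1.2194 = 2.4105.

2.41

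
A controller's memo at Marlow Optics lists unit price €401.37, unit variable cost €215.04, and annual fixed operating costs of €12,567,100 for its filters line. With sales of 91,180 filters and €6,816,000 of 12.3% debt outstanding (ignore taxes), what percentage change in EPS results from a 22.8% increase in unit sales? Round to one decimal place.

+108.1%

Contribution at this volume is 91,180 × €186.33 = €16,989,569.40.
Subtracting fixed costs: EBIT = €16,989,569.40 − €12,567,100 = €4,422,469.40.
Interest = €838,368.00, so EBIT − I = €3,584,101.40.
Degree of combined leverage = contribution ÷ (EBIT − I) = €16,989,569.40 ÷ €3,584,101.40 = 4.7403.
EPS therefore changes by 4.7403 × (+22.8%) = +108.1%.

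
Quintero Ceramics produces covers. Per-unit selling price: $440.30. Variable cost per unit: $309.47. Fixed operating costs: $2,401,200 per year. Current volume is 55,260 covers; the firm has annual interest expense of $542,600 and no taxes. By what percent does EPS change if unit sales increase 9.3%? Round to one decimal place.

Total contribution margin = 55,260 × $130.83 = $7,229,665.80.
EBIT = $7,229,665.80 − $2,401,200 = $4,828,465.80.
After interest of $542,600.00, pre-tax earnings = $4,285,865.80.
DCL = total CM / (EBIT − I) = $7,229,665.80 / $4,285,865.80 = 1.6869.
%ΔEPS = DCL × %ΔSales = 1.6869 × +9.3% = +15.7%.

+15.7%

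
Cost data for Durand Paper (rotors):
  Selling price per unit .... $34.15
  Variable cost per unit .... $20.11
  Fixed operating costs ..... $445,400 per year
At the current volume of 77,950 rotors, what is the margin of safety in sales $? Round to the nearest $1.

$1,578,630

Contribution margin per unit = $34.15 − $20.11 = $14.04. Break-even units = $445,400 ÷ $14.04 = 31,723.65; break-even revenue = 31,723.65 × $34.15 = $1,083,362.54.
Current sales = 77,950 × $34.15 = $2,661,992.50.
Margin of safety = $2,661,992.50 − $1,083,362.54 = $1,578,630.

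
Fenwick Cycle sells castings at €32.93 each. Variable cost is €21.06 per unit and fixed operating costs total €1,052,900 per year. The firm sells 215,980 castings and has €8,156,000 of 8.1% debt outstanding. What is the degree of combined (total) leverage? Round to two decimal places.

3.02

At 215,980 units, contribution = 215,980 × €11.87 = €2,563,682.60.
Operating income = contribution − fixed costs = €2,563,682.60 − €1,052,900 = €1,510,782.60. Interest = €660,636.00.
DOL = €2,563,682.60 ÷ €1,510,782.60 = 1.6969; DFL = €1,510,782.60 ÷ €850,146.60 = 1.7771.
DCL = DOL × DFL = 1.6969 × 1.7771 = 3.0156.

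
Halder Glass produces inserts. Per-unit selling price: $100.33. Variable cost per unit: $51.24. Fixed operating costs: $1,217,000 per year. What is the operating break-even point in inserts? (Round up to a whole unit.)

Contribution margin per unit = $100.33 − $51.24 = $49.09.
Break-even volume = fixed costs ÷ CM per unit = $1,217,000 ÷ $49.09 = 24,791.20, so 24,792 inserts.

24,792 inserts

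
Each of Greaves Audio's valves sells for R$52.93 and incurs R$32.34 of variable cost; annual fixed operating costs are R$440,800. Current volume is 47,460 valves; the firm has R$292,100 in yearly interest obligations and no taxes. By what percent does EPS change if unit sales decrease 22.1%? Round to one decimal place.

Contribution at this volume is 47,460 × R$20.59 = R$977,201.40.
EBIT = R$977,201.40 − R$440,800 = R$536,401.40.
Interest = R$292,100.00, so EBIT − I = R$244,301.40.
DCL = total CM / (EBIT − I) = R$977,201.40 / R$244,301.40 = 4.0000.
%ΔEPS = DCL × %ΔSales = 4.0000 × -22.1% = -88.4%.

-88.4%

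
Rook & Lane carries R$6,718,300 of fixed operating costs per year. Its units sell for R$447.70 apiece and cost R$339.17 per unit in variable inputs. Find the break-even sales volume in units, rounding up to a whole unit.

61,903 units

Contribution margin per unit = R$447.70 − R$339.17 = R$108.53.
Break-even Q = R$6,718,300 / R$108.53 = 61,902.70 → 61,903 units.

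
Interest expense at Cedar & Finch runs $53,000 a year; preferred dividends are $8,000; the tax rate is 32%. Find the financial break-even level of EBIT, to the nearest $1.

Grossing the preferred dividend up to pre-tax terms: $8,000 / (1 − 0.32) = $11,764.71.
Financial break-even EBIT = interest + D_p ÷ (1 − t) = $53,000 + $11,764.71 = $64,764.71.

$64,765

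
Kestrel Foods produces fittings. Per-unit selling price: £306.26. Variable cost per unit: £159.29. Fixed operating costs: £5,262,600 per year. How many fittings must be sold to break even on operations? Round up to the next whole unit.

Each unit contributes £306.26 − £159.29 = £146.97.
Break-even Q = £5,262,600 / £146.97 = 35,807.31 → 35,808 fittings.

35,808 fittings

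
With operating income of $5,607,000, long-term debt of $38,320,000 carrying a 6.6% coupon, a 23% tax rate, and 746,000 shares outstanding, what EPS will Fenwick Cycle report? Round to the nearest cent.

$3.18

Interest = $2,529,120.00, so EBT = $5,607,000 − $2,529,120.00 = $3,077,880.00.
After tax at 23%: net income = $3,077,880.00 × 0.77 = $2,369,967.60.
Per share: $2,369,967.60 / 746,000 shares = $3.18.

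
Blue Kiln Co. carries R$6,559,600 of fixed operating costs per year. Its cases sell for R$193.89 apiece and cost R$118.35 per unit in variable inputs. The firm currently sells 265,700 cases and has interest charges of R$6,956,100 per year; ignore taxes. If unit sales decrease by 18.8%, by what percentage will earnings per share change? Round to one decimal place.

At 265,700 units, contribution = 265,700 × R$75.54 = R$20,070,978.00.
Subtracting fixed costs: EBIT = R$20,070,978.00 − R$6,559,600 = R$13,511,378.00.
Interest = R$6,956,100.00, so EBIT − I = R$6,555,278.00.
Degree of combined leverage = contribution ÷ (EBIT − I) = R$20,070,978.00 ÷ R$6,555,278.00 = 3.0618.
%ΔEPS = DCL × %ΔSales = 3.0618 × -18.8% = -57.6%.

-57.6%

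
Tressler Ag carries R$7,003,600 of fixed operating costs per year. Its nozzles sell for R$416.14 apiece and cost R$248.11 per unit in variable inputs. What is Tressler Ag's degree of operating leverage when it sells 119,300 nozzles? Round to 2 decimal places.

1.54

Contribution at this volume is 119,300 × R$168.03 = R$20,045,979.00.
EBIT = R$20,045,979.00 − R$7,003,600 = R$13,042,379.00.
DOL = contribution ÷ EBIT = R$20,045,979.00 ÷ R$13,042,379.00 = 1.5370.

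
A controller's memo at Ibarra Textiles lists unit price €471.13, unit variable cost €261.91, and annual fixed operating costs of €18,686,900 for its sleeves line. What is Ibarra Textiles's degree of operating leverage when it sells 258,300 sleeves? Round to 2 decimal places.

Total contribution margin = 258,300 × €209.22 = €54,041,526.00.
Subtracting fixed costs: EBIT = €54,041,526.00 − €18,686,900 = €35,354,626.00.
DOL = contribution ÷ EBIT = €54,041,526.00 ÷ €35,354,626.00 = 1.5286.

1.53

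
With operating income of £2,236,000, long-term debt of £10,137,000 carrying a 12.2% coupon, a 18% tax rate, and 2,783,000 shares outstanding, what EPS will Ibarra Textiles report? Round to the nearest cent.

Pre-tax income = £2,236,000 − £1,236,714.00 = £999,286.00.
After tax at 18%: net income = £999,286.00 × 0.82 = £819,414.52.
EPS = £819,414.52 ÷ 2,783,000 = £0.29.

£0.29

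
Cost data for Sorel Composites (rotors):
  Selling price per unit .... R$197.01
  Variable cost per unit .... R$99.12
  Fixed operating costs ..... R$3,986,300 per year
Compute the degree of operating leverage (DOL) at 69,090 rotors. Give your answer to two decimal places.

Total contribution margin = 69,090 × R$97.89 = R$6,763,220.10.
EBIT = R$6,763,220.10 − R$3,986,300 = R$2,776,920.10.
Degree of operating leverage = R$6,763,220.10 / R$2,776,920.10 = 2.4355.

2.44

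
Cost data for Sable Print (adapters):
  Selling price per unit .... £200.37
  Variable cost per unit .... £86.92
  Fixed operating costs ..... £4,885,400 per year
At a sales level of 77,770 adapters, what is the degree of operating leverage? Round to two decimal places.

At 77,770 units, contribution = 77,770 × £113.45 = £8,823,006.50.
Subtracting fixed costs: EBIT = £8,823,006.50 − £4,885,400 = £3,937,606.50.
DOL = contribution ÷ EBIT = £8,823,006.50 ÷ £3,937,606.50 = 2.2407.

2.24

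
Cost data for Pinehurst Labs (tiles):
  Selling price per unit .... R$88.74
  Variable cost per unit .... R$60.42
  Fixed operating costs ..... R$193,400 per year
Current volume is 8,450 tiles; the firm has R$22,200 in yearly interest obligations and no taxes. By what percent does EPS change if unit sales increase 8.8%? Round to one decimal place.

+88.8%

Total contribution margin = 8,450 × R$28.32 = R$239,304.00.
Subtracting fixed costs: EBIT = R$239,304.00 − R$193,400 = R$45,904.00.
After interest of R$22,200.00, pre-tax earnings = R$23,704.00.
DCL = total CM / (EBIT − I) = R$239,304.00 / R$23,704.00 = 10.0955.
%ΔEPS = DCL × %ΔSales = 10.0955 × +8.8% = +88.8%.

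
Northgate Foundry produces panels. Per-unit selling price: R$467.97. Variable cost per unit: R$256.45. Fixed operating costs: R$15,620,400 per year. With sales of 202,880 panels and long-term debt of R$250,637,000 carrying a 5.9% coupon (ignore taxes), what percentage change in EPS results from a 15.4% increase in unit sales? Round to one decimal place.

+52.8%

At 202,880 units, contribution = 202,880 × R$211.52 = R$42,913,177.60.
Operating income = contribution − fixed costs = R$42,913,177.60 − R$15,620,400 = R$27,292,777.60.
After interest of R$14,787,583.00, pre-tax earnings = R$12,505,194.60.
Degree of combined leverage = contribution ÷ (EBIT − I) = R$42,913,177.60 ÷ R$12,505,194.60 = 3.4316.
EPS therefore changes by 3.4316 × (+15.4%) = +52.8%.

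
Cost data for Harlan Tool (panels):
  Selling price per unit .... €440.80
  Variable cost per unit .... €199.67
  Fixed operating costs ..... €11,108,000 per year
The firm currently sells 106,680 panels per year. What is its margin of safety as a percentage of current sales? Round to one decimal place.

Unit CM = price − variable cost = €440.80 − €199.67 = €241.13. Break-even units = €11,108,000 ÷ €241.13 = 46,066.44; break-even revenue = 46,066.44 × €440.80 = €20,306,085.51.
Actual sales revenue = 106,680 × €440.80 = €47,024,544.00.
Margin of safety = (€47,024,544.00 − €20,306,085.51) ÷ €47,024,544.00 = 56.8%.

56.8%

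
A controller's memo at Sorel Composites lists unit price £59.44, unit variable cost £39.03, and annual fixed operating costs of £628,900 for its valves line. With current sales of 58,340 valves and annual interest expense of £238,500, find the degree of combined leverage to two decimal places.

3.68

Contribution at this volume is 58,340 × £20.41 = £1,190,719.40.
Subtracting fixed costs: EBIT = £1,190,719.40 − £628,900 = £561,819.40. Interest = £238,500.00, so EBIT − I = £323,319.40.
Degree of total leverage = total CM / (EBIT − interest) = £1,190,719.40 / £323,319.40 = 3.6828.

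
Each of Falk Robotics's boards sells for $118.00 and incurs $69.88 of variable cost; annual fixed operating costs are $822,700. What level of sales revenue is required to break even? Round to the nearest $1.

$2,017,427

Contribution margin per unit = $118.00 − $69.88 = $48.12, a CM ratio of $48.12 ÷ $118.00 = 0.4078.
Break-even sales = FC ÷ CM ratio = $822,700 × $118.00 / $48.12 = $2,017,427.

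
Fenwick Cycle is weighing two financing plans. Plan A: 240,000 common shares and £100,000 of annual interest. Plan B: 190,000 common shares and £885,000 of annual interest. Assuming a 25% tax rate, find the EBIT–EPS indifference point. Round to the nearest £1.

£3,868,000

Set EPS_A = EPS_B: (EBIT − £100,000)(1 − 0.25) ÷ 240,000 = (EBIT − £885,000)(1 − 0.25) ÷ 190,000.
Cancelling (1 − t) and cross-multiplying: 190,000·(EBIT − 100,000) = 240,000·(EBIT − 885,000).
Solving, EBIT = (885,000·240,000 − 100,000·190,000) / (240,000 − 190,000) = 193,400,000,000 / 50,000 = 3,868,000.00.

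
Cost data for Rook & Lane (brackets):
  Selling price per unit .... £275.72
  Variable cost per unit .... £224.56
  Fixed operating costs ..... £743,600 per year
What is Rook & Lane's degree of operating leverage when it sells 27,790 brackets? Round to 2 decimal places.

Contribution at this volume is 27,790 × £51.16 = £1,421,736.40.
Operating income = contribution − fixed costs = £1,421,736.40 − £743,600 = £678,136.40.
DOL = contribution ÷ EBIT = £1,421,736.40 ÷ £678,136.40 = 2.0965.

2.10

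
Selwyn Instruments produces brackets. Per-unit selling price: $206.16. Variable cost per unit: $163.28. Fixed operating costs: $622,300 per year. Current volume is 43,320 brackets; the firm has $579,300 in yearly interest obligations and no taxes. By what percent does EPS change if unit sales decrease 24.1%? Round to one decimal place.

-68.2%

Contribution at this volume is 43,320 × $42.88 = $1,857,561.60.
Operating income = contribution − fixed costs = $1,857,561.60 − $622,300 = $1,235,261.60.
After interest of $579,300.00, pre-tax earnings = $655,961.60.
Degree of combined leverage = contribution ÷ (EBIT − I) = $1,857,561.60 ÷ $655,961.60 = 2.8318.
%ΔEPS = DCL × %ΔSales = 2.8318 × -24.1% = -68.2%.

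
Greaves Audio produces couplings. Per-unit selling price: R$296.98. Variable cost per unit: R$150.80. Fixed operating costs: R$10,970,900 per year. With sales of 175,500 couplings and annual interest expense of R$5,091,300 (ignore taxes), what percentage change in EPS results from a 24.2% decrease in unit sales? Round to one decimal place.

Total contribution margin = 175,500 × R$146.18 = R$25,654,590.00.
Subtracting fixed costs: EBIT = R$25,654,590.00 − R$10,970,900 = R$14,683,690.00.
Interest = R$5,091,300.00, so EBIT − I = R$9,592,390.00.
DCL = total CM / (EBIT − I) = R$25,654,590.00 / R$9,592,390.00 = 2.6745.
%ΔEPS = DCL × %ΔSales = 2.6745 × -24.2% = -64.7%.

-64.7%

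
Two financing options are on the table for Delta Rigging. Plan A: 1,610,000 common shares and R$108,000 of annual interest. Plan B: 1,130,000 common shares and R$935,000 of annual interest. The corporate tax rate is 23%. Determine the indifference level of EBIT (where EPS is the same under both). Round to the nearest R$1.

Set EPS_A = EPS_B: (EBIT − R$108,000)(1 − 0.23) ÷ 1,610,000 = (EBIT − R$935,000)(1 − 0.23) ÷ 1,130,000.
The (1 − t) factor cancels: (EBIT − 108,000) × 1,130,000 = (EBIT − 935,000) × 1,610,000.
EBIT × (1,610,000 − 1,130,000) = 935,000 × 1,610,000 − 108,000 × 1,130,000 = 1,383,310,000,000, so EBIT = 1,383,310,000,000 ÷ 480,000 = 2,881,895.83.

R$2,881,896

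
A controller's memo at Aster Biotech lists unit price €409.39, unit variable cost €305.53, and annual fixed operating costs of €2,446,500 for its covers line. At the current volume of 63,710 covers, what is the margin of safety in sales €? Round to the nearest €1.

€16,438,749

Unit CM = price − variable cost = €409.39 − €305.53 = €103.86. Break-even units = €2,446,500 ÷ €103.86 = 23,555.75; break-even revenue = 23,555.75 × €409.39 = €9,643,487.72.
Current sales = 63,710 × €409.39 = €26,082,236.90.
Margin of safety = €26,082,236.90 − €9,643,487.72 = €16,438,749.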